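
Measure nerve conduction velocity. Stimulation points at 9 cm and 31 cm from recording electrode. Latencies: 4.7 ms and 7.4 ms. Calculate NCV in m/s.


Distance = (31 - 9) / 100 = 0.22 m
dt = (7.4 - 4.7) / 1000 = 0.0027 s
NCV = dist / dt = 81.48 m/s


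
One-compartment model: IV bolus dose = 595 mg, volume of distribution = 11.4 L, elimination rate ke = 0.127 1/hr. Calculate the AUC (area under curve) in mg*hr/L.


C0 = Dose/Vd = 595/11.4 = 52.193 mg/L
AUC = C0/ke = 52.193/0.127
AUC = 411 mg*hr/L


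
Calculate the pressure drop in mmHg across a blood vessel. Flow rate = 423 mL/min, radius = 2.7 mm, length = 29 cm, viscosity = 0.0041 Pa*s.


dP = 8*mu*L*Q / (pi*r^4)
Q = 423 mL/min = 7.05e-06 m^3/s
dP = 401.658 Pa = 401.658 / 133.322 mmHg = 3.013 mmHg


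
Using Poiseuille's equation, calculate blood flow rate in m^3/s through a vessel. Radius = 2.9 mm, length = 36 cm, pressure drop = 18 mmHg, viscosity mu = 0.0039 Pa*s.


Q = pi*r^4*dP / (8*mu*L)
r = 0.0029 m, L = 0.36 m
dP = 18 mmHg = 2399.796 Pa
Q = 4.7474e-05 m^3/s


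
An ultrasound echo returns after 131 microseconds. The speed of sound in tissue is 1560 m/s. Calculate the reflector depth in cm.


depth = c * t / 2
t = 131 us = 1.3100e-04 s
depth = 1560 * 1.3100e-04 / 2
depth = 0.10218 m = 10.218 cm


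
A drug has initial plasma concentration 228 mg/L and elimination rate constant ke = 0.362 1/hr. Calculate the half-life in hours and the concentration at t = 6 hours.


t_half = ln(2) / ke = 0.693147 / 0.362 = 1.915 hr
C(t) = C0 * exp(-ke*t) = 228 * exp(-0.362*6)
C(6) = 25.98 mg/L


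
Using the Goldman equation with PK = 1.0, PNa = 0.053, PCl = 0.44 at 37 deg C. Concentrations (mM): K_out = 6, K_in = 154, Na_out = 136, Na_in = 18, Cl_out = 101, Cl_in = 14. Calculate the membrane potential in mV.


Vm = (RT/F)*ln((PK*Ko + PNa*Nao + PCl*Cli)/(PK*Ki + PNa*Nai + PCl*Clo))
Numer = 19.368, Denom = 199.394
Vm = -62.31 mV


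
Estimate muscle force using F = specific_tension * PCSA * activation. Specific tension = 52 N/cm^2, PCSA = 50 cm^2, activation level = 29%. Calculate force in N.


F = sigma * PCSA * activation
F = 52 * 50 * 0.29
F = 754 N


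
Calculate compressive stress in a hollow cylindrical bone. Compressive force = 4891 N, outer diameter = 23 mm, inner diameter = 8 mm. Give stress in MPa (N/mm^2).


A = pi*(r_o^2 - r_i^2)
r_o = 11.5 mm, r_i = 4 mm
A = 365.21 mm^2
sigma = F/A = 4891 / 365.21
sigma = 13.39 MPa


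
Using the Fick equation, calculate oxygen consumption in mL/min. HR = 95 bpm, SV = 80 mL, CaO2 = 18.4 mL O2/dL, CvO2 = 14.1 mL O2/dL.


CO = HR*SV = 95*80/1000 = 7.6 L/min
a-v O2 diff = 18.4 - 14.1 = 4.3 mL/dL
VO2 = CO * (CaO2-CvO2) * 10 dL/L
VO2 = 7.6 * 4.3 * 10
VO2 = 326.8 mL/min


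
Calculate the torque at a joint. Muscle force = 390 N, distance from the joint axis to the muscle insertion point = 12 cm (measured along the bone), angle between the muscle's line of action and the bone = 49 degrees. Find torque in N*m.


Torque = F * d * sin(theta)   (moment arm = d*sin(theta))
d = 12 cm = 0.12 m
Torque = 390 * 0.12 * sin(49)
Torque = 35.32 N*m


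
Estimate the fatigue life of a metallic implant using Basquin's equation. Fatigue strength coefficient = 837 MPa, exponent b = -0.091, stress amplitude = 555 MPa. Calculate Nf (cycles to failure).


sigma_a = sigma_f' * (2Nf)^b
2Nf = (sigma_a/sigma_f')^(1/b)
2Nf = (555/837)^(1/-0.091)
2Nf = 91.368486
Nf = 45.68


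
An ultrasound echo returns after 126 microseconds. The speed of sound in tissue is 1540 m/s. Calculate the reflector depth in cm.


depth = c * t / 2
t = 126 us = 1.2600e-04 s
depth = 1540 * 1.2600e-04 / 2
depth = 0.09702 m = 9.702 cm


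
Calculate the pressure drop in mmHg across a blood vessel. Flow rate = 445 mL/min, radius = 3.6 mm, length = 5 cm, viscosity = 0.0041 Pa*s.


dP = 8*mu*L*Q / (pi*r^4)
Q = 445 mL/min = 7.41667e-06 m^3/s
dP = 23.0512 Pa = 23.0512 / 133.322 mmHg = 0.1729 mmHg


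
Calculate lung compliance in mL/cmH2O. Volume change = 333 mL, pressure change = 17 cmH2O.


C = dV / dP
C = 333 / 17
C = 19.59 mL/cmH2O


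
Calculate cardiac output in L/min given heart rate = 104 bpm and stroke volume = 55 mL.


CO = HR * SV
CO = 104 * 55 / 1000
CO = 5.72 L/min


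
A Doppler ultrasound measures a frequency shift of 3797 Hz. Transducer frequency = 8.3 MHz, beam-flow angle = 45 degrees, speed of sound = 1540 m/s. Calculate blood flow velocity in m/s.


v = fd * c / (2 * f0 * cos(theta))
v = 3797 * 1540 / (2 * 8.3000e+06 * cos(45))
v = 0.4982 m/s


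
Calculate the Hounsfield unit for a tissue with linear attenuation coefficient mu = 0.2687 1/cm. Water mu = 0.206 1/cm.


HU = ((mu_tissue - mu_water) / mu_water) * 1000
HU = ((0.2687 - 0.206) / 0.206) * 1000
HU = 304.4


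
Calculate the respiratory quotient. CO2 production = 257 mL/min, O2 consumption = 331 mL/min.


RQ = VCO2 / VO2
RQ = 257 / 331
RQ = 0.7764


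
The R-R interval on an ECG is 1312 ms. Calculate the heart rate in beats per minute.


HR = 60 / RR_interval(s)
RR = 1312 ms = 1.312 s
HR = 60 / 1.312 = 45.73 bpm


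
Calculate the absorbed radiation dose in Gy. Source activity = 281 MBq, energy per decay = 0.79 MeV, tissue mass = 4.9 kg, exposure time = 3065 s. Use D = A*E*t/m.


A = 281 MBq = 2.8100e+08 Bq
E = 0.79 MeV = 1.26558e-13 J
D = A*E*t/m = 2.8100e+08*1.26558e-13*3065/4.9
D = 0.02224 Gy


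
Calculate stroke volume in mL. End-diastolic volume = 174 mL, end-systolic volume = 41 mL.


SV = EDV - ESV
SV = 174 - 41
SV = 133 mL


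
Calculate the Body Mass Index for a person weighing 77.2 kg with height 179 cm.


BMI = weight / height^2
height = 179 cm = 1.79 m
BMI = 77.2 / 1.79^2
BMI = 24.09 kg/m^2


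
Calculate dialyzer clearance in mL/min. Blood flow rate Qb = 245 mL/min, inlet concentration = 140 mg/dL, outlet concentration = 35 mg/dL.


K = Qb * (Cb_in - Cb_out) / Cb_in
K = 245 * (140 - 35) / 140
K = 183.8 mL/min


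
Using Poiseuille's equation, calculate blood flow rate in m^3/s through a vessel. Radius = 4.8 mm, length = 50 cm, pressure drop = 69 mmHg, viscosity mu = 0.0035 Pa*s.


Q = pi*r^4*dP / (8*mu*L)
r = 0.0048 m, L = 0.5 m
dP = 69 mmHg = 9199.218 Pa
Q = 0.001096 m^3/s


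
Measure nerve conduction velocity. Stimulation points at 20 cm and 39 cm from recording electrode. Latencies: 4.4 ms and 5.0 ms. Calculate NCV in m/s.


Distance = (39 - 20) / 100 = 0.19 m
dt = (5.0 - 4.4) / 1000 = 6.0000e-04 s
NCV = dist / dt = 316.7 m/s


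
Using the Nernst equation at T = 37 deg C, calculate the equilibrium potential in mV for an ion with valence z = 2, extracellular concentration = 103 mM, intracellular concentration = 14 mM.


E = (RT/(zF)) * ln(C_out/C_in)
T = 37 + 273.15 = 310.15 K
E = (8.314 * 310.15 / (2 * 96485)) * ln(103/14)
E = 26.67 mV


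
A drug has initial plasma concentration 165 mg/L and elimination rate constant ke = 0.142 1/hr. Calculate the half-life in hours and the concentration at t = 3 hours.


t_half = ln(2) / ke = 0.693147 / 0.142 = 4.881 hr
C(t) = C0 * exp(-ke*t) = 165 * exp(-0.142*3)
C(3) = 107.8 mg/L


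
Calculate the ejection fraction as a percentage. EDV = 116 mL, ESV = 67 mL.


SV = EDV - ESV = 116 - 67 = 49 mL
EF = SV/EDV * 100 = 49/116 * 100
EF = 42.24%


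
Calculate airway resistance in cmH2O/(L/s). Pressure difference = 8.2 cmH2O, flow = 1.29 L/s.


R = dP / flow
R = 8.2 / 1.29
R = 6.357 cmH2O/(L/s)


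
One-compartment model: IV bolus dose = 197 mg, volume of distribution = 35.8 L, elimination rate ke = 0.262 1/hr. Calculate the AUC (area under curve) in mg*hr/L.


C0 = Dose/Vd = 197/35.8 = 5.50279 mg/L
AUC = C0/ke = 5.50279/0.262
AUC = 21 mg*hr/L


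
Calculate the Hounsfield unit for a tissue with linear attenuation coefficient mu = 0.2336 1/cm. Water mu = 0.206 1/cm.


HU = ((mu_tissue - mu_water) / mu_water) * 1000
HU = ((0.2336 - 0.206) / 0.206) * 1000
HU = 134


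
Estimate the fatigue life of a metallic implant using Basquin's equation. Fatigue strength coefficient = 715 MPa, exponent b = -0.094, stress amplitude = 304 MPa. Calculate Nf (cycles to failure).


sigma_a = sigma_f' * (2Nf)^b
2Nf = (sigma_a/sigma_f')^(1/b)
2Nf = (304/715)^(1/-0.094)
2Nf = 8941.4742
Nf = 4471


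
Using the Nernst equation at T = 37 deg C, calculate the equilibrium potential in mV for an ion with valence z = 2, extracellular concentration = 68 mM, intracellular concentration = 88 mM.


E = (RT/(zF)) * ln(C_out/C_in)
T = 37 + 273.15 = 310.15 K
E = (8.314 * 310.15 / (2 * 96485)) * ln(68/88)
E = -3.445 mV


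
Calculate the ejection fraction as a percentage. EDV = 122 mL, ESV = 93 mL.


SV = EDV - ESV = 122 - 93 = 29 mL
EF = SV/EDV * 100 = 29/122 * 100
EF = 23.77%


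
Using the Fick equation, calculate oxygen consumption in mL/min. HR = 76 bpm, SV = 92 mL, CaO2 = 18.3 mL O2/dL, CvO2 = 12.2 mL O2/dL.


CO = HR*SV = 76*92/1000 = 6.992 L/min
a-v O2 diff = 18.3 - 12.2 = 6.1 mL/dL
VO2 = CO * (CaO2-CvO2) * 10 dL/L
VO2 = 6.992 * 6.1 * 10
VO2 = 426.5 mL/min


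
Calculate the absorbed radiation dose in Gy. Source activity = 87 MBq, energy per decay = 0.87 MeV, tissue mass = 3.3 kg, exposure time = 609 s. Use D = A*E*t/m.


A = 87 MBq = 8.7000e+07 Bq
E = 0.87 MeV = 1.39374e-13 J
D = A*E*t/m = 8.7000e+07*1.39374e-13*609/3.3
D = 0.002238 Gy


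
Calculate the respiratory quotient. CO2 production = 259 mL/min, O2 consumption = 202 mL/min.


RQ = VCO2 / VO2
RQ = 259 / 202
RQ = 1.282


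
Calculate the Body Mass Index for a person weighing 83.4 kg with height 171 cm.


BMI = weight / height^2
height = 171 cm = 1.71 m
BMI = 83.4 / 1.71^2
BMI = 28.52 kg/m^2


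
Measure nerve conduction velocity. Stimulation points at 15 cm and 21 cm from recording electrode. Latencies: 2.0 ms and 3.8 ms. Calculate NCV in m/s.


Distance = (21 - 15) / 100 = 0.06 m
dt = (3.8 - 2.0) / 1000 = 0.0018 s
NCV = dist / dt = 33.33 m/s


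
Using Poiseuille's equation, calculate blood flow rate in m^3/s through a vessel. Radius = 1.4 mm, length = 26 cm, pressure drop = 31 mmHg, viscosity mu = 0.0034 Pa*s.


Q = pi*r^4*dP / (8*mu*L)
r = 0.0014 m, L = 0.26 m
dP = 31 mmHg = 4132.982 Pa
Q = 7.0532e-06 m^3/s


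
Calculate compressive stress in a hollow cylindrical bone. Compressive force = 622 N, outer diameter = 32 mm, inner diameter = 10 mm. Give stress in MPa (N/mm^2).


A = pi*(r_o^2 - r_i^2)
r_o = 16 mm, r_i = 5 mm
A = 725.708 mm^2
sigma = F/A = 622 / 725.708
sigma = 0.8571 MPa


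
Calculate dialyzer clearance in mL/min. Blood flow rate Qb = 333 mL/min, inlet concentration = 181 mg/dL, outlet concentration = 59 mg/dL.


K = Qb * (Cb_in - Cb_out) / Cb_in
K = 333 * (181 - 59) / 181
K = 224.5 mL/min


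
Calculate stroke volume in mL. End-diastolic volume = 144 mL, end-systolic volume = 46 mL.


SV = EDV - ESV
SV = 144 - 46
SV = 98 mL


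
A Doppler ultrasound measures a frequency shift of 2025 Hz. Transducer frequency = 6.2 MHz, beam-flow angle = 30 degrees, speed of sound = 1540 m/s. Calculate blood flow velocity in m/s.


v = fd * c / (2 * f0 * cos(theta))
v = 2025 * 1540 / (2 * 6.2000e+06 * cos(30))
v = 0.2904 m/s


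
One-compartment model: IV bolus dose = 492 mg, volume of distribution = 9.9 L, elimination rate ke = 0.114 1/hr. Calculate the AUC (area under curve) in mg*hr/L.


C0 = Dose/Vd = 492/9.9 = 49.697 mg/L
AUC = C0/ke = 49.697/0.114
AUC = 435.9 mg*hr/L


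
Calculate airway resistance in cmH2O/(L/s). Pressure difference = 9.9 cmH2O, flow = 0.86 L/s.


R = dP / flow
R = 9.9 / 0.86
R = 11.51 cmH2O/(L/s)


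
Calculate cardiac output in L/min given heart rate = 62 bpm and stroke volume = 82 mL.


CO = HR * SV
CO = 62 * 82 / 1000
CO = 5.084 L/min


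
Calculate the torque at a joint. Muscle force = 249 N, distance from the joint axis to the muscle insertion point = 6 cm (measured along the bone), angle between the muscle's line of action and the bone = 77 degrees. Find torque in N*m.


Torque = F * d * sin(theta)   (moment arm = d*sin(theta))
d = 6 cm = 0.06 m
Torque = 249 * 0.06 * sin(77)
Torque = 14.56 N*m


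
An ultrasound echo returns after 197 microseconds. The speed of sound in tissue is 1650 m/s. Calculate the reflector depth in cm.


depth = c * t / 2
t = 197 us = 1.9700e-04 s
depth = 1650 * 1.9700e-04 / 2
depth = 0.162525 m = 16.2525 cm


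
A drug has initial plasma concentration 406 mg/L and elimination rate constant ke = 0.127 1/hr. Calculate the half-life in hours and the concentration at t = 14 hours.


t_half = ln(2) / ke = 0.693147 / 0.127 = 5.458 hr
C(t) = C0 * exp(-ke*t) = 406 * exp(-0.127*14)
C(14) = 68.6 mg/L


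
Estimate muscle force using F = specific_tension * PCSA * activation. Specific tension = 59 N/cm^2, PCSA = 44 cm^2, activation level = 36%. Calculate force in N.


F = sigma * PCSA * activation
F = 59 * 44 * 0.36
F = 934.6 N


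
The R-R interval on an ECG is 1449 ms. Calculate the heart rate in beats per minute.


HR = 60 / RR_interval(s)
RR = 1449 ms = 1.449 s
HR = 60 / 1.449 = 41.41 bpm


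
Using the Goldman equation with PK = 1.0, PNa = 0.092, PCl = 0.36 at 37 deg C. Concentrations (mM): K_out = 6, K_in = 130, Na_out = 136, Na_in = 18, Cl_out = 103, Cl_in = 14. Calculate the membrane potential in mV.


Vm = (RT/F)*ln((PK*Ko + PNa*Nao + PCl*Cli)/(PK*Ki + PNa*Nai + PCl*Clo))
Numer = 23.552, Denom = 168.736
Vm = -52.63 mV


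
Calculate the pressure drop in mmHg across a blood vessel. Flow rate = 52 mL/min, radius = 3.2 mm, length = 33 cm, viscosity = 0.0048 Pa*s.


dP = 8*mu*L*Q / (pi*r^4)
Q = 52 mL/min = 8.66667e-07 m^3/s
dP = 33.3386 Pa = 33.3386 / 133.322 mmHg = 0.2501 mmHg


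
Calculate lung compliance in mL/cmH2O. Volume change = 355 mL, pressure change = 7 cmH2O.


C = dV / dP
C = 355 / 7
C = 50.71 mL/cmH2O


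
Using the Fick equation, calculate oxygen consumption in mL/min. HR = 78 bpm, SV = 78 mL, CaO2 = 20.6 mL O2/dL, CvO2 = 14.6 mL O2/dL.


CO = HR*SV = 78*78/1000 = 6.084 L/min
a-v O2 diff = 20.6 - 14.6 = 6 mL/dL
VO2 = CO * (CaO2-CvO2) * 10 dL/L
VO2 = 6.084 * 6 * 10
VO2 = 365 mL/min


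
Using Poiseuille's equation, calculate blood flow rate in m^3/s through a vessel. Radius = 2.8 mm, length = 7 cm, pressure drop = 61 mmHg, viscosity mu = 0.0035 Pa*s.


Q = pi*r^4*dP / (8*mu*L)
r = 0.0028 m, L = 0.07 m
dP = 61 mmHg = 8132.642 Pa
Q = 8.0123e-04 m^3/s


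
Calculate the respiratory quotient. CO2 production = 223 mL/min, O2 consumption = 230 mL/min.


RQ = VCO2 / VO2
RQ = 223 / 230
RQ = 0.9696


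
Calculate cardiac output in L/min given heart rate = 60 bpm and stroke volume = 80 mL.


CO = HR * SV
CO = 60 * 80 / 1000
CO = 4.8 L/min


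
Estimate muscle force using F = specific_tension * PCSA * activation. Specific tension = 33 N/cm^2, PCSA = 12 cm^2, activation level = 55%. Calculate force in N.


F = sigma * PCSA * activation
F = 33 * 12 * 0.55
F = 217.8 N


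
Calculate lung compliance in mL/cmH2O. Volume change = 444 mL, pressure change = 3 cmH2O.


C = dV / dP
C = 444 / 3
C = 148 mL/cmH2O


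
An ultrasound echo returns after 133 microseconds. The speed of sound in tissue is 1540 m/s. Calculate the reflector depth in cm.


depth = c * t / 2
t = 133 us = 1.3300e-04 s
depth = 1540 * 1.3300e-04 / 2
depth = 0.10241 m = 10.241 cm


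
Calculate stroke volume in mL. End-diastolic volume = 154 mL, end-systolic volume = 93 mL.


SV = EDV - ESV
SV = 154 - 93
SV = 61 mL


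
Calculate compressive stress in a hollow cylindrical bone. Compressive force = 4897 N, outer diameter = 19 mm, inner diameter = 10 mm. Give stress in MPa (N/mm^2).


A = pi*(r_o^2 - r_i^2)
r_o = 9.5 mm, r_i = 5 mm
A = 204.989 mm^2
sigma = F/A = 4897 / 204.989
sigma = 23.89 MPa


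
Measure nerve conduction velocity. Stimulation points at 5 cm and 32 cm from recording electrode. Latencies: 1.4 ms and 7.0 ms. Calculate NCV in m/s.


Distance = (32 - 5) / 100 = 0.27 m
dt = (7.0 - 1.4) / 1000 = 0.0056 s
NCV = dist / dt = 48.21 m/s


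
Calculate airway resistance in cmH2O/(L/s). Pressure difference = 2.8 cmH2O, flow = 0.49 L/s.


R = dP / flow
R = 2.8 / 0.49
R = 5.714 cmH2O/(L/s)


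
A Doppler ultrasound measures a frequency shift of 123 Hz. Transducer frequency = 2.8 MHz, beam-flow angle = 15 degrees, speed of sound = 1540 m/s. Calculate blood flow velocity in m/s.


v = fd * c / (2 * f0 * cos(theta))
v = 123 * 1540 / (2 * 2.8000e+06 * cos(15))
v = 0.03502 m/s


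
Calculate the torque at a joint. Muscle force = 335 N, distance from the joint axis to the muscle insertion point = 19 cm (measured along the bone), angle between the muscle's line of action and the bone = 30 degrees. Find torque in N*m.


Torque = F * d * sin(theta)   (moment arm = d*sin(theta))
d = 19 cm = 0.19 m
Torque = 335 * 0.19 * sin(30)
Torque = 31.82 N*m


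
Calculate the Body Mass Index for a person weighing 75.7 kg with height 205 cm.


BMI = weight / height^2
height = 205 cm = 2.05 m
BMI = 75.7 / 2.05^2
BMI = 18.01 kg/m^2


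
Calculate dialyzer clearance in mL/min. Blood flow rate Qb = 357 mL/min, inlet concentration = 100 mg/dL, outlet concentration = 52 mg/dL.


K = Qb * (Cb_in - Cb_out) / Cb_in
K = 357 * (100 - 52) / 100
K = 171.4 mL/min


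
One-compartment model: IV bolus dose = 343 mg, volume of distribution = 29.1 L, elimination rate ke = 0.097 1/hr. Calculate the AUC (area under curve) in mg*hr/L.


C0 = Dose/Vd = 343/29.1 = 11.7869 mg/L
AUC = C0/ke = 11.7869/0.097
AUC = 121.5 mg*hr/L


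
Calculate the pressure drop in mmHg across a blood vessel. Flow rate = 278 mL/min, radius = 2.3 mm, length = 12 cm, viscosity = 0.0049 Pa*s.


dP = 8*mu*L*Q / (pi*r^4)
Q = 278 mL/min = 4.63333e-06 m^3/s
dP = 247.913 Pa = 247.913 / 133.322 mmHg = 1.86 mmHg


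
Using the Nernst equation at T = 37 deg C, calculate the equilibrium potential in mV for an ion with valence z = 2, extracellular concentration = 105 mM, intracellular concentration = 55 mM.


E = (RT/(zF)) * ln(C_out/C_in)
T = 37 + 273.15 = 310.15 K
E = (8.314 * 310.15 / (2 * 96485)) * ln(105/55)
E = 8.641 mV


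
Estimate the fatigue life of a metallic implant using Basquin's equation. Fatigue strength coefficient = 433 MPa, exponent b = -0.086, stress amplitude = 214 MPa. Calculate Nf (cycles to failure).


sigma_a = sigma_f' * (2Nf)^b
2Nf = (sigma_a/sigma_f')^(1/b)
2Nf = (214/433)^(1/-0.086)
2Nf = 3622.4419
Nf = 1811


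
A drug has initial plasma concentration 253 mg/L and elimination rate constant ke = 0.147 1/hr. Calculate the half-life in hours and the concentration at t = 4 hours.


t_half = ln(2) / ke = 0.693147 / 0.147 = 4.715 hr
C(t) = C0 * exp(-ke*t) = 253 * exp(-0.147*4)
C(4) = 140.5 mg/L


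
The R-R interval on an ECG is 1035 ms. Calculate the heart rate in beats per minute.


HR = 60 / RR_interval(s)
RR = 1035 ms = 1.035 s
HR = 60 / 1.035 = 57.97 bpm


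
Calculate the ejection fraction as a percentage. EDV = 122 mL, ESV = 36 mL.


SV = EDV - ESV = 122 - 36 = 86 mL
EF = SV/EDV * 100 = 86/122 * 100
EF = 70.49%


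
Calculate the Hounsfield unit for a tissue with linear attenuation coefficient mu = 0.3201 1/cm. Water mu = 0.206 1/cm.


HU = ((mu_tissue - mu_water) / mu_water) * 1000
HU = ((0.3201 - 0.206) / 0.206) * 1000
HU = 553.9


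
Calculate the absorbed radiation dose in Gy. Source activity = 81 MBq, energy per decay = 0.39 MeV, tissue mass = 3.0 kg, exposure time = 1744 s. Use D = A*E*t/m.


A = 81 MBq = 8.1000e+07 Bq
E = 0.39 MeV = 6.2478e-14 J
D = A*E*t/m = 8.1000e+07*6.2478e-14*1744/3.0
D = 0.002942 Gy


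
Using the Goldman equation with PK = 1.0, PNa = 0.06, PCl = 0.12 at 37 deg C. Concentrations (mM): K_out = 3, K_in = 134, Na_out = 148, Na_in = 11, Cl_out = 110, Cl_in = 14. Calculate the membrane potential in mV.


Vm = (RT/F)*ln((PK*Ko + PNa*Nao + PCl*Cli)/(PK*Ki + PNa*Nai + PCl*Clo))
Numer = 13.56, Denom = 147.86
Vm = -63.85 mV


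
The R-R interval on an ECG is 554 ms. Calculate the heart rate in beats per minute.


HR = 60 / RR_interval(s)
RR = 554 ms = 0.554 s
HR = 60 / 0.554 = 108.3 bpm


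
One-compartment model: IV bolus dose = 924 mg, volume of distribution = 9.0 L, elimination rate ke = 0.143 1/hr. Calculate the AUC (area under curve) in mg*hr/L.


C0 = Dose/Vd = 924/9.0 = 102.667 mg/L
AUC = C0/ke = 102.667/0.143
AUC = 718 mg*hr/L


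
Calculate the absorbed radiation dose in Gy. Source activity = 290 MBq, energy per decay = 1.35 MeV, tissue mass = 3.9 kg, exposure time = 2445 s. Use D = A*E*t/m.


A = 290 MBq = 2.9000e+08 Bq
E = 1.35 MeV = 2.1627e-13 J
D = A*E*t/m = 2.9000e+08*2.1627e-13*2445/3.9
D = 0.03932 Gy


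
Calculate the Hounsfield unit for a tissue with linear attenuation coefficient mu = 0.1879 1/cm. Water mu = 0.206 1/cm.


HU = ((mu_tissue - mu_water) / mu_water) * 1000
HU = ((0.1879 - 0.206) / 0.206) * 1000
HU = -87.86


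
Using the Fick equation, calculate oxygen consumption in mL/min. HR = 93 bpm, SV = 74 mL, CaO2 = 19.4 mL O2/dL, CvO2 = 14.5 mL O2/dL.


CO = HR*SV = 93*74/1000 = 6.882 L/min
a-v O2 diff = 19.4 - 14.5 = 4.9 mL/dL
VO2 = CO * (CaO2-CvO2) * 10 dL/L
VO2 = 6.882 * 4.9 * 10
VO2 = 337.2 mL/min


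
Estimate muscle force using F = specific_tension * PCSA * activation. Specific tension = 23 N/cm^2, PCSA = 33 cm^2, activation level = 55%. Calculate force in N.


F = sigma * PCSA * activation
F = 23 * 33 * 0.55
F = 417.5 N


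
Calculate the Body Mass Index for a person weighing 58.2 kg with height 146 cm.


BMI = weight / height^2
height = 146 cm = 1.46 m
BMI = 58.2 / 1.46^2
BMI = 27.3 kg/m^2


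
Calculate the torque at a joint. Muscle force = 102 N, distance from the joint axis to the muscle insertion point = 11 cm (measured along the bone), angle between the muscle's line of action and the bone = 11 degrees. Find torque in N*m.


Torque = F * d * sin(theta)   (moment arm = d*sin(theta))
d = 11 cm = 0.11 m
Torque = 102 * 0.11 * sin(11)
Torque = 2.141 N*m


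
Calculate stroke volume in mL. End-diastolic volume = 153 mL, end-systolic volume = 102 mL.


SV = EDV - ESV
SV = 153 - 102
SV = 51 mL


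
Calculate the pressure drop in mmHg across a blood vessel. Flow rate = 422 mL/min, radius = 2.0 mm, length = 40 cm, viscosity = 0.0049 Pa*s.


dP = 8*mu*L*Q / (pi*r^4)
Q = 422 mL/min = 7.03333e-06 m^3/s
dP = 2194 Pa = 2194 / 133.322 mmHg = 16.46 mmHg


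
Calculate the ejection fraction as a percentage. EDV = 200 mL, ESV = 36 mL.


SV = EDV - ESV = 200 - 36 = 164 mL
EF = SV/EDV * 100 = 164/200 * 100
EF = 82%


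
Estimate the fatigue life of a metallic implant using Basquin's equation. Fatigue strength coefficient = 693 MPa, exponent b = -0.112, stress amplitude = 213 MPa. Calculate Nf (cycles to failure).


sigma_a = sigma_f' * (2Nf)^b
2Nf = (sigma_a/sigma_f')^(1/b)
2Nf = (213/693)^(1/-0.112)
2Nf = 37547.929
Nf = 1.877e+04


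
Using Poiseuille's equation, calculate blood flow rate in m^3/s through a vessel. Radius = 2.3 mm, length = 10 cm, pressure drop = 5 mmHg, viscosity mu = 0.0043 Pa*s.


Q = pi*r^4*dP / (8*mu*L)
r = 0.0023 m, L = 0.1 m
dP = 5 mmHg = 666.61 Pa
Q = 1.7036e-05 m^3/s


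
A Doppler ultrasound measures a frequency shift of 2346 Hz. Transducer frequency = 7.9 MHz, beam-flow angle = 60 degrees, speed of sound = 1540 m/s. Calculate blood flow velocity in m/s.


v = fd * c / (2 * f0 * cos(theta))
v = 2346 * 1540 / (2 * 7.9000e+06 * cos(60))
v = 0.4573 m/s


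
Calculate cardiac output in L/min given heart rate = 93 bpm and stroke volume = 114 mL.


CO = HR * SV
CO = 93 * 114 / 1000
CO = 10.6 L/min


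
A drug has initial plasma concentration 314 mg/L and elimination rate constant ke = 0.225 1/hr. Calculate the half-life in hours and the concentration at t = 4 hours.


t_half = ln(2) / ke = 0.693147 / 0.225 = 3.081 hr
C(t) = C0 * exp(-ke*t) = 314 * exp(-0.225*4)
C(4) = 127.7 mg/L


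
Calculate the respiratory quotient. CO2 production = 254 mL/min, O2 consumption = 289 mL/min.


RQ = VCO2 / VO2
RQ = 254 / 289
RQ = 0.8789


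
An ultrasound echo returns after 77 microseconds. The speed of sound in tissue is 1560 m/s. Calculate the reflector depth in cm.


depth = c * t / 2
t = 77 us = 7.7000e-05 s
depth = 1560 * 7.7000e-05 / 2
depth = 0.06006 m = 6.006 cm


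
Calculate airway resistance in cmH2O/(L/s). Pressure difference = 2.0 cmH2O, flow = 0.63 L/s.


R = dP / flow
R = 2.0 / 0.63
R = 3.175 cmH2O/(L/s)


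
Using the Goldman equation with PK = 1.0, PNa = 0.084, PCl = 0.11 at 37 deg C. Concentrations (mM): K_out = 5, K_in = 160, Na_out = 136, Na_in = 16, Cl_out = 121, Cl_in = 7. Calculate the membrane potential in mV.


Vm = (RT/F)*ln((PK*Ko + PNa*Nao + PCl*Cli)/(PK*Ki + PNa*Nai + PCl*Clo))
Numer = 17.194, Denom = 174.654
Vm = -61.96 mV


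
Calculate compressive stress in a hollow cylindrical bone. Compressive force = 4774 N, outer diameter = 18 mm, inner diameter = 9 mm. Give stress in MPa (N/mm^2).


A = pi*(r_o^2 - r_i^2)
r_o = 9 mm, r_i = 4.5 mm
A = 190.852 mm^2
sigma = F/A = 4774 / 190.852
sigma = 25.01 MPa


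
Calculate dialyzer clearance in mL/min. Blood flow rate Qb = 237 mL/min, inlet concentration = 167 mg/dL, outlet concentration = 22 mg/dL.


K = Qb * (Cb_in - Cb_out) / Cb_in
K = 237 * (167 - 22) / 167
K = 205.8 mL/min


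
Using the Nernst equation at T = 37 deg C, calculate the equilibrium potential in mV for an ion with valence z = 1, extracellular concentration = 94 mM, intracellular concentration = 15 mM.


E = (RT/(zF)) * ln(C_out/C_in)
T = 37 + 273.15 = 310.15 K
E = (8.314 * 310.15 / (1 * 96485)) * ln(94/15)
E = 49.05 mV


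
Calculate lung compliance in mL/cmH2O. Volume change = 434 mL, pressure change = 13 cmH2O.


C = dV / dP
C = 434 / 13
C = 33.38 mL/cmH2O


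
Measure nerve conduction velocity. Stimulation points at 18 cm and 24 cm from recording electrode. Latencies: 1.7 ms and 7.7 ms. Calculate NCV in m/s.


Distance = (24 - 18) / 100 = 0.06 m
dt = (7.7 - 1.7) / 1000 = 0.006 s
NCV = dist / dt = 10 m/s


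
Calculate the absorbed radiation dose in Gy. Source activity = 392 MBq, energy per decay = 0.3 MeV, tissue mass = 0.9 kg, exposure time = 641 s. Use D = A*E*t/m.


A = 392 MBq = 3.9200e+08 Bq
E = 0.3 MeV = 4.806e-14 J
D = A*E*t/m = 3.9200e+08*4.806e-14*641/0.9
D = 0.01342 Gy


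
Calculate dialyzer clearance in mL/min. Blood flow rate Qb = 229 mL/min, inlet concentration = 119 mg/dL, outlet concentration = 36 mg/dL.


K = Qb * (Cb_in - Cb_out) / Cb_in
K = 229 * (119 - 36) / 119
K = 159.7 mL/min


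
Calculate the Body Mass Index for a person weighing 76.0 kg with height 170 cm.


BMI = weight / height^2
height = 170 cm = 1.7 m
BMI = 76.0 / 1.7^2
BMI = 26.3 kg/m^2


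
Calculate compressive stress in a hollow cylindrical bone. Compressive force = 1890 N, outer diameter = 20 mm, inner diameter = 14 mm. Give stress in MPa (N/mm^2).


A = pi*(r_o^2 - r_i^2)
r_o = 10 mm, r_i = 7 mm
A = 160.221 mm^2
sigma = F/A = 1890 / 160.221
sigma = 11.8 MPa


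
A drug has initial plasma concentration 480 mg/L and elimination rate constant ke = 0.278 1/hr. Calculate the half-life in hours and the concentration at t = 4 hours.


t_half = ln(2) / ke = 0.693147 / 0.278 = 2.493 hr
C(t) = C0 * exp(-ke*t) = 480 * exp(-0.278*4)
C(4) = 157.9 mg/L


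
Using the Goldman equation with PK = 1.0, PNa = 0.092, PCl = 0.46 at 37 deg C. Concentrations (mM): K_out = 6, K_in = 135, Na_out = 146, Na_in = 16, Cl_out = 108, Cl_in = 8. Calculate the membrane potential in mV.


Vm = (RT/F)*ln((PK*Ko + PNa*Nao + PCl*Cli)/(PK*Ki + PNa*Nai + PCl*Clo))
Numer = 23.112, Denom = 186.152
Vm = -55.75 mV


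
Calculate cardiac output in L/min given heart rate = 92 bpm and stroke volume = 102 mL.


CO = HR * SV
CO = 92 * 102 / 1000
CO = 9.384 L/min


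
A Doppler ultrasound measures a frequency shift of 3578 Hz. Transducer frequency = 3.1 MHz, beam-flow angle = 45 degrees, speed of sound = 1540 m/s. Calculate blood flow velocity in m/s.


v = fd * c / (2 * f0 * cos(theta))
v = 3578 * 1540 / (2 * 3.1000e+06 * cos(45))
v = 1.257 m/s


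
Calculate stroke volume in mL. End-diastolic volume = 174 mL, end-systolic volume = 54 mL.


SV = EDV - ESV
SV = 174 - 54
SV = 120 mL


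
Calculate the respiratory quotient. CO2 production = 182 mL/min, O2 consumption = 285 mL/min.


RQ = VCO2 / VO2
RQ = 182 / 285
RQ = 0.6386


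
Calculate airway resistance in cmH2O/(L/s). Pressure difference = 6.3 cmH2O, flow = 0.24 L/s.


R = dP / flow
R = 6.3 / 0.24
R = 26.25 cmH2O/(L/s)


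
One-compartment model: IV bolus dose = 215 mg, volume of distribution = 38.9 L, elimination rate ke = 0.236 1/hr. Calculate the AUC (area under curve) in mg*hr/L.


C0 = Dose/Vd = 215/38.9 = 5.52699 mg/L
AUC = C0/ke = 5.52699/0.236
AUC = 23.42 mg*hr/L


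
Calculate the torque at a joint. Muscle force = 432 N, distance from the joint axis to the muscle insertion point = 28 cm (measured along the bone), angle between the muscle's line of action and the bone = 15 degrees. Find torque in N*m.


Torque = F * d * sin(theta)   (moment arm = d*sin(theta))
d = 28 cm = 0.28 m
Torque = 432 * 0.28 * sin(15)
Torque = 31.31 N*m


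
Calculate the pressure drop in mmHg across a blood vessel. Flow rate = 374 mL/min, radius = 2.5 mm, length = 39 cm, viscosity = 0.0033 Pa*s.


dP = 8*mu*L*Q / (pi*r^4)
Q = 374 mL/min = 6.23333e-06 m^3/s
dP = 522.972 Pa = 522.972 / 133.322 mmHg = 3.923 mmHg


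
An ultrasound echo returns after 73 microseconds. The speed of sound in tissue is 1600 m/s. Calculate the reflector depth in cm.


depth = c * t / 2
t = 73 us = 7.3000e-05 s
depth = 1600 * 7.3000e-05 / 2
depth = 0.0584 m = 5.84 cm


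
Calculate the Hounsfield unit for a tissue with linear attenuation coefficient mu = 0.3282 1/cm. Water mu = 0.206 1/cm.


HU = ((mu_tissue - mu_water) / mu_water) * 1000
HU = ((0.3282 - 0.206) / 0.206) * 1000
HU = 593.2


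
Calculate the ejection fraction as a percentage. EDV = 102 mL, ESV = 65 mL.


SV = EDV - ESV = 102 - 65 = 37 mL
EF = SV/EDV * 100 = 37/102 * 100
EF = 36.27%


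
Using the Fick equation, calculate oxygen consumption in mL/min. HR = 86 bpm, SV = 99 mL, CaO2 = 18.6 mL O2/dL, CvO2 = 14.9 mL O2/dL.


CO = HR*SV = 86*99/1000 = 8.514 L/min
a-v O2 diff = 18.6 - 14.9 = 3.7 mL/dL
VO2 = CO * (CaO2-CvO2) * 10 dL/L
VO2 = 8.514 * 3.7 * 10
VO2 = 315 mL/min


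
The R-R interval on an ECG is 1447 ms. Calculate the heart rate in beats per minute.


HR = 60 / RR_interval(s)
RR = 1447 ms = 1.447 s
HR = 60 / 1.447 = 41.47 bpm


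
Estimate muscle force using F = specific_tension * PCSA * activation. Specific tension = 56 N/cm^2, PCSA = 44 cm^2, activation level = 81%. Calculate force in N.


F = sigma * PCSA * activation
F = 56 * 44 * 0.81
F = 1996 N


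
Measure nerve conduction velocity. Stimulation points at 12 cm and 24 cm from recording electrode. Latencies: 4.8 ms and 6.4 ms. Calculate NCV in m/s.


Distance = (24 - 12) / 100 = 0.12 m
dt = (6.4 - 4.8) / 1000 = 0.0016 s
NCV = dist / dt = 75 m/s


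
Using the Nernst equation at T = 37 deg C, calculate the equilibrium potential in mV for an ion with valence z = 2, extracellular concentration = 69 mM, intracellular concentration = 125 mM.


E = (RT/(zF)) * ln(C_out/C_in)
T = 37 + 273.15 = 310.15 K
E = (8.314 * 310.15 / (2 * 96485)) * ln(69/125)
E = -7.94 mV


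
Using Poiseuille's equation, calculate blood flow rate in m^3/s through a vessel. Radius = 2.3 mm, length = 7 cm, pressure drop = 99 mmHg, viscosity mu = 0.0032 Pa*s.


Q = pi*r^4*dP / (8*mu*L)
r = 0.0023 m, L = 0.07 m
dP = 99 mmHg = 13198.878 Pa
Q = 6.4753e-04 m^3/s


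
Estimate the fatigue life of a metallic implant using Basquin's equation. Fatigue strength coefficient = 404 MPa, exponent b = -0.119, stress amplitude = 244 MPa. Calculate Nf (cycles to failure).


sigma_a = sigma_f' * (2Nf)^b
2Nf = (sigma_a/sigma_f')^(1/b)
2Nf = (244/404)^(1/-0.119)
2Nf = 69.22533
Nf = 34.61


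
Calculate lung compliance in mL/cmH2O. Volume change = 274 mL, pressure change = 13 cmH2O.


C = dV / dP
C = 274 / 13
C = 21.08 mL/cmH2O


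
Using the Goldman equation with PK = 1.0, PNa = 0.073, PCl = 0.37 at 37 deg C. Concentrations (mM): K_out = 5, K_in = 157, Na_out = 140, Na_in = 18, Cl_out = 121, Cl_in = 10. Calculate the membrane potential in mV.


Vm = (RT/F)*ln((PK*Ko + PNa*Nao + PCl*Cli)/(PK*Ki + PNa*Nai + PCl*Clo))
Numer = 18.92, Denom = 203.084
Vm = -63.43 mV


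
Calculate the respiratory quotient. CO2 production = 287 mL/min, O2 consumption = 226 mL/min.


RQ = VCO2 / VO2
RQ = 287 / 226
RQ = 1.27


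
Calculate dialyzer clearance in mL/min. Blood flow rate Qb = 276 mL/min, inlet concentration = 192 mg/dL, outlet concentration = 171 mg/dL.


K = Qb * (Cb_in - Cb_out) / Cb_in
K = 276 * (192 - 171) / 192
K = 30.19 mL/min


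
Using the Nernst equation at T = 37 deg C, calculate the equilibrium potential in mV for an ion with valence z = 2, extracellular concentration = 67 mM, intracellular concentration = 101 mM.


E = (RT/(zF)) * ln(C_out/C_in)
T = 37 + 273.15 = 310.15 K
E = (8.314 * 310.15 / (2 * 96485)) * ln(67/101)
E = -5.484 mV


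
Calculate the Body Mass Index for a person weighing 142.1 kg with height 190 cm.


BMI = weight / height^2
height = 190 cm = 1.9 m
BMI = 142.1 / 1.9^2
BMI = 39.36 kg/m^2


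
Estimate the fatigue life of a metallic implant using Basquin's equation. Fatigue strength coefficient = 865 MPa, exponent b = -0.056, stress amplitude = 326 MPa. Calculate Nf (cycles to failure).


sigma_a = sigma_f' * (2Nf)^b
2Nf = (sigma_a/sigma_f')^(1/b)
2Nf = (326/865)^(1/-0.056)
2Nf = 36968386
Nf = 1.8484e+07


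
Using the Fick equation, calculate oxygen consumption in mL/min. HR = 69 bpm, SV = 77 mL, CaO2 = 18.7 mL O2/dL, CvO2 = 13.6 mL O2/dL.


CO = HR*SV = 69*77/1000 = 5.313 L/min
a-v O2 diff = 18.7 - 13.6 = 5.1 mL/dL
VO2 = CO * (CaO2-CvO2) * 10 dL/L
VO2 = 5.313 * 5.1 * 10
VO2 = 271 mL/min


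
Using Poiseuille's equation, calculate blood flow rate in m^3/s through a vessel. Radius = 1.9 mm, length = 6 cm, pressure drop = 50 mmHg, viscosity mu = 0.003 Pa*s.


Q = pi*r^4*dP / (8*mu*L)
r = 0.0019 m, L = 0.06 m
dP = 50 mmHg = 6666.1 Pa
Q = 1.8953e-04 m^3/s


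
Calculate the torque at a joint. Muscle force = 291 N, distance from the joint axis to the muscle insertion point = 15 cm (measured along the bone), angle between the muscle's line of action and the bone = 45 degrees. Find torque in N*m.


Torque = F * d * sin(theta)   (moment arm = d*sin(theta))
d = 15 cm = 0.15 m
Torque = 291 * 0.15 * sin(45)
Torque = 30.87 N*m


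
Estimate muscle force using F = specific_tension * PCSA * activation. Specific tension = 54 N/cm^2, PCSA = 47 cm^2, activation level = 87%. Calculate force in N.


F = sigma * PCSA * activation
F = 54 * 47 * 0.87
F = 2208 N


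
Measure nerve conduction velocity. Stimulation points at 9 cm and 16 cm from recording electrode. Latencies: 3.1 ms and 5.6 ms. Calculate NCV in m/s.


Distance = (16 - 9) / 100 = 0.07 m
dt = (5.6 - 3.1) / 1000 = 0.0025 s
NCV = dist / dt = 28 m/s


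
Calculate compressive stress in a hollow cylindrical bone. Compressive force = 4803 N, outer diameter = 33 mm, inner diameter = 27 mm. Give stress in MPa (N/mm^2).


A = pi*(r_o^2 - r_i^2)
r_o = 16.5 mm, r_i = 13.5 mm
A = 282.743 mm^2
sigma = F/A = 4803 / 282.743
sigma = 16.99 MPa


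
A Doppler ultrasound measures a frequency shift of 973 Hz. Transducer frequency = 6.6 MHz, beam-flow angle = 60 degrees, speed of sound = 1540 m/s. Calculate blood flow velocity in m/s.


v = fd * c / (2 * f0 * cos(theta))
v = 973 * 1540 / (2 * 6.6000e+06 * cos(60))
v = 0.227 m/s


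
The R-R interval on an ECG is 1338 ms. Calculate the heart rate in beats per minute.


HR = 60 / RR_interval(s)
RR = 1338 ms = 1.338 s
HR = 60 / 1.338 = 44.84 bpm


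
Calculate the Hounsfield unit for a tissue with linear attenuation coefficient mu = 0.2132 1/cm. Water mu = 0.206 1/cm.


HU = ((mu_tissue - mu_water) / mu_water) * 1000
HU = ((0.2132 - 0.206) / 0.206) * 1000
HU = 34.95


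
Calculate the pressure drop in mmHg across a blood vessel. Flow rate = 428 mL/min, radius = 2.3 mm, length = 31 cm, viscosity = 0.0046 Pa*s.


dP = 8*mu*L*Q / (pi*r^4)
Q = 428 mL/min = 7.13333e-06 m^3/s
dP = 925.637 Pa = 925.637 / 133.322 mmHg = 6.943 mmHg


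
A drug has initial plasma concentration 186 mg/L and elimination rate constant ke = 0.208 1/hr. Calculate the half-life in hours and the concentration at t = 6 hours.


t_half = ln(2) / ke = 0.693147 / 0.208 = 3.332 hr
C(t) = C0 * exp(-ke*t) = 186 * exp(-0.208*6)
C(6) = 53.4 mg/L


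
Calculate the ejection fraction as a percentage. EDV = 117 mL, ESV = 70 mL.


SV = EDV - ESV = 117 - 70 = 47 mL
EF = SV/EDV * 100 = 47/117 * 100
EF = 40.17%


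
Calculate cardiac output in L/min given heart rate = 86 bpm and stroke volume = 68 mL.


CO = HR * SV
CO = 86 * 68 / 1000
CO = 5.848 L/min


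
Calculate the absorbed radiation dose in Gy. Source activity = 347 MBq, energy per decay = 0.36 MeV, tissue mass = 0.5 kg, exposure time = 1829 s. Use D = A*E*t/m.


A = 347 MBq = 3.4700e+08 Bq
E = 0.36 MeV = 5.7672e-14 J
D = A*E*t/m = 3.4700e+08*5.7672e-14*1829/0.5
D = 0.0732 Gy


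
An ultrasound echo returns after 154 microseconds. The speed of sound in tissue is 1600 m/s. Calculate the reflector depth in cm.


depth = c * t / 2
t = 154 us = 1.5400e-04 s
depth = 1600 * 1.5400e-04 / 2
depth = 0.1232 m = 12.32 cm


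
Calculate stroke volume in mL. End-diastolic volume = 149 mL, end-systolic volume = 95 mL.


SV = EDV - ESV
SV = 149 - 95
SV = 54 mL


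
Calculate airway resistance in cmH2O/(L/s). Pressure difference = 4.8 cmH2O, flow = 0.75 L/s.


R = dP / flow
R = 4.8 / 0.75
R = 6.4 cmH2O/(L/s)


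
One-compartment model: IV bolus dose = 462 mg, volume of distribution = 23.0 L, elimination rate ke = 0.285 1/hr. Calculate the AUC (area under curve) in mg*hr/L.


C0 = Dose/Vd = 462/23.0 = 20.087 mg/L
AUC = C0/ke = 20.087/0.285
AUC = 70.48 mg*hr/L


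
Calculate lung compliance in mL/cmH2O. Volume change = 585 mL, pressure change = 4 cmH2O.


C = dV / dP
C = 585 / 4
C = 146.2 mL/cmH2O


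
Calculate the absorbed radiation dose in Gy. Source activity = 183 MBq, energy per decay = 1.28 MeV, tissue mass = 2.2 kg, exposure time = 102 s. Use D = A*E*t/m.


A = 183 MBq = 1.8300e+08 Bq
E = 1.28 MeV = 2.05056e-13 J
D = A*E*t/m = 1.8300e+08*2.05056e-13*102/2.2
D = 0.00174 Gy


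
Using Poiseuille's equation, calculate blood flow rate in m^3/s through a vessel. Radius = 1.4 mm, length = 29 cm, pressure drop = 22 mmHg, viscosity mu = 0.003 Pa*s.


Q = pi*r^4*dP / (8*mu*L)
r = 0.0014 m, L = 0.29 m
dP = 22 mmHg = 2933.084 Pa
Q = 5.0860e-06 m^3/s


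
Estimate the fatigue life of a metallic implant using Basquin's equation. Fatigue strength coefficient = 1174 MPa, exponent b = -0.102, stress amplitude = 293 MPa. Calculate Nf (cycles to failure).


sigma_a = sigma_f' * (2Nf)^b
2Nf = (sigma_a/sigma_f')^(1/b)
2Nf = (293/1174)^(1/-0.102)
2Nf = 812472.36
Nf = 4.062e+05


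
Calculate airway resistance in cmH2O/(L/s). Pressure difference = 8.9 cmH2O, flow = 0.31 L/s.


R = dP / flow
R = 8.9 / 0.31
R = 28.71 cmH2O/(L/s)


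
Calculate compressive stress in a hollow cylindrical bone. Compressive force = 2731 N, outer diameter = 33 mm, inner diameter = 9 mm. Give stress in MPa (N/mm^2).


A = pi*(r_o^2 - r_i^2)
r_o = 16.5 mm, r_i = 4.5 mm
A = 791.681 mm^2
sigma = F/A = 2731 / 791.681
sigma = 3.45 MPa


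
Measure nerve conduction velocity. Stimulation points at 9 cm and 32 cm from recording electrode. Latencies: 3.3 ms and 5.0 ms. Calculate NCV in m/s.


Distance = (32 - 9) / 100 = 0.23 m
dt = (5.0 - 3.3) / 1000 = 0.0017 s
NCV = dist / dt = 135.3 m/s
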